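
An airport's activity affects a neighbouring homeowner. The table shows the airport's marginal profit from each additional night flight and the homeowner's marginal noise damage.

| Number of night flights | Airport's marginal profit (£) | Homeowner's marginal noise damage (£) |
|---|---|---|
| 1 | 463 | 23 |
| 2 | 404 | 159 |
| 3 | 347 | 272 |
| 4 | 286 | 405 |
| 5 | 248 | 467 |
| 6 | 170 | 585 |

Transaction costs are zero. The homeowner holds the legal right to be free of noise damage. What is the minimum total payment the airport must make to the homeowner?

£454

Efficient level: marginal profit ≥ marginal noise damage through level 3, so k* = 3.
With the homeowner holding the right, the airport must at least compensate total damage at k*: 23 + 159 + 272 = 454.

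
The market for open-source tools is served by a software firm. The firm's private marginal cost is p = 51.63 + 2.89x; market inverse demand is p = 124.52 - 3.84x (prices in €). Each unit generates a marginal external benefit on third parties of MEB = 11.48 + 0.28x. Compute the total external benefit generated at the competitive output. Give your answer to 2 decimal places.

€140.76

Market equilibrium (private): 51.63 + 2.89x = 124.52 - 3.84x → x_m = 10.8306.
Total external benefit = ∫₀^{x_m} (11.48 + 0.28x) dx = 11.48×10.8306 + ½×0.28×10.8306² = 140.7576.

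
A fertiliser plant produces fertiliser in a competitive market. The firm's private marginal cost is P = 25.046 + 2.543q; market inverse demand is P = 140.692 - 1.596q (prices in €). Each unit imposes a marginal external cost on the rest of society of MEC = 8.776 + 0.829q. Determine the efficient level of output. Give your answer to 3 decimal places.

Social marginal cost = private MC + MEC = 33.822 + 3.372q.
Set SMC = demand: 33.822 + 3.372q = 140.692 - 1.596q → q* = 21.5117.

q* = 21.512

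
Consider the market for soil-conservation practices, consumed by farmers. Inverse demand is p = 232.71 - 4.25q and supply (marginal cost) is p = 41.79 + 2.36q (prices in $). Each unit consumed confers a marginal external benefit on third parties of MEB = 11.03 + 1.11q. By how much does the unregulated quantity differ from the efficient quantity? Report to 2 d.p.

Market equilibrium (private): 41.79 + 2.36q = 232.71 - 4.25q → q_m = 28.8835.
Social marginal benefit = demand + MEB = 243.74 - 3.14q.
Set SMB = MC: 243.74 - 3.14q = 41.79 + 2.36q → q* = 36.7182.
Gap = |28.8835 − 36.7182| = 7.8347.

7.83 units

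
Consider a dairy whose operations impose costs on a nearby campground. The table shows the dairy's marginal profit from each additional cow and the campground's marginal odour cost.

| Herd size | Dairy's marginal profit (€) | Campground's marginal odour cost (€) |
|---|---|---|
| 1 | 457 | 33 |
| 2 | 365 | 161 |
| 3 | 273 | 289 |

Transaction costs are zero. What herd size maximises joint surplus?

Bargaining reaches the level where marginal profit last exceeds marginal odour cost.
That holds through level 2 (365 ≥ 161) but not at 3 (273 < 289).

2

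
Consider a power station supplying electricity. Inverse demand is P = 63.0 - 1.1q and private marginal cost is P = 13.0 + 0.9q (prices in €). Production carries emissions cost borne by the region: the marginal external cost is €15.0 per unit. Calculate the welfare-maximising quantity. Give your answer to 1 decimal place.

q* = 17.5

Social marginal cost = private MC + MEC = 28.0 + 0.9q.
Set SMC = demand: 28.0 + 0.9q = 63.0 - 1.1q → q* = 17.5000.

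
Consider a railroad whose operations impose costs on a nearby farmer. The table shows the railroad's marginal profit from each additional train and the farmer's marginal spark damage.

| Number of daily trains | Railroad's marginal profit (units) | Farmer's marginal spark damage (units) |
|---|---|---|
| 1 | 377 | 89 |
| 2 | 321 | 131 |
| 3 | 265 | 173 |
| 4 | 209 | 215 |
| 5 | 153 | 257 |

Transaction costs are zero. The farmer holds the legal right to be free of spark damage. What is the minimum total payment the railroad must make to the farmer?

Efficient level: marginal profit ≥ marginal spark damage through level 3, so k* = 3.
With the farmer holding the right, the railroad must at least compensate total damage at k*: 89 + 131 + 173 = 393.

393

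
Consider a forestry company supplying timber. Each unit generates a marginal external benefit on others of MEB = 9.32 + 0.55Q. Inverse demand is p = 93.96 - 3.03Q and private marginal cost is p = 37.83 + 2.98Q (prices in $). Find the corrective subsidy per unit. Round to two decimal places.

subsidy = $15.91 per unit

Social marginal cost = private MC − MEB = 28.51 + 2.43Q.
Set SMC = demand: 28.51 + 2.43Q = 93.96 - 3.03Q → Q* = 11.9872.
The Pigouvian subsidy equals MEB at Q*: 9.32 + 0.55×11.9872 = 15.9130.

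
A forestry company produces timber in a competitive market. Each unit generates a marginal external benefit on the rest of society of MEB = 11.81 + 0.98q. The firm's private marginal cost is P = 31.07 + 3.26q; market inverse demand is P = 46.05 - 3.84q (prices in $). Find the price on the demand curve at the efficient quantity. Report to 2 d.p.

P = $29.24

Social marginal cost = private MC − MEB = 19.26 + 2.28q.
Set SMC = demand: 19.26 + 2.28q = 46.05 - 3.84q → q* = 4.3775.
Consumer price on the demand curve at q*: 46.05 − 3.84×4.3775 = 29.2404.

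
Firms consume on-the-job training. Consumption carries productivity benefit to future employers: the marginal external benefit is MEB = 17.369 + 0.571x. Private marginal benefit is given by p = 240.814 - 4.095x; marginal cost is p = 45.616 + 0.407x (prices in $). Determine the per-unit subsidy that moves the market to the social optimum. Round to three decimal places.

subsidy = $48.246 per unit

Social marginal benefit = demand + MEB = 258.183 - 3.524x.
Set SMB = MC: 258.183 - 3.524x = 45.616 + 0.407x → x* = 54.0745.
The Pigouvian subsidy equals MEB at x*: 17.369 + 0.571×54.0745 = 48.2455.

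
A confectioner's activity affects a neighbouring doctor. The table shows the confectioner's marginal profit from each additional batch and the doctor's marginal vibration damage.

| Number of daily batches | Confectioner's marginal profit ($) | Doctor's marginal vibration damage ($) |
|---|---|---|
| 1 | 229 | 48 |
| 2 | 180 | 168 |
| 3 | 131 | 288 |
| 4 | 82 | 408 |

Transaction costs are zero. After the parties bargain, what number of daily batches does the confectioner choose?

2

Bargaining reaches the level where marginal profit last exceeds marginal vibration damage.
That holds through level 2 (180 ≥ 168) but not at 3 (131 < 288).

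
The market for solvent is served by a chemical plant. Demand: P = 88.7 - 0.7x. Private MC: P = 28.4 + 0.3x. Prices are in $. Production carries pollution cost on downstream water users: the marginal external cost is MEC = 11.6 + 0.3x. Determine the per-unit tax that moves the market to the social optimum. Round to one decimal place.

Social marginal cost = private MC + MEC = 40.0 + 0.6x.
Set SMC = demand: 40.0 + 0.6x = 88.7 - 0.7x → x* = 37.4615.
The Pigouvian tax equals MEC at x*: 11.6 + 0.3×37.4615 = 22.8385.

tax = $22.8 per unit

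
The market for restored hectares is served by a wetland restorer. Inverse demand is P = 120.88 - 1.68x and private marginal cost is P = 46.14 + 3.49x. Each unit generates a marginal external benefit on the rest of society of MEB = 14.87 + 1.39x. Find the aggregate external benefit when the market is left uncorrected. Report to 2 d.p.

360.22

Market equilibrium (private): 46.14 + 3.49x = 120.88 - 1.68x → x_m = 14.4565.
Total external benefit = ∫₀^{x_m} (14.87 + 1.39x) dx = 14.87×14.4565 + ½×1.39×14.4565² = 360.2165.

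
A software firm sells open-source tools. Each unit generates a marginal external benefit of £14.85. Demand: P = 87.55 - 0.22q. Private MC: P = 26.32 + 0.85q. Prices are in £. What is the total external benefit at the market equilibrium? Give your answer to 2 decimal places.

£849.78

Market equilibrium (private): 26.32 + 0.85q = 87.55 - 0.22q → q_m = 57.2243.
Total external benefit = MEB × q_m = 14.85 × 57.2243 = 849.7809.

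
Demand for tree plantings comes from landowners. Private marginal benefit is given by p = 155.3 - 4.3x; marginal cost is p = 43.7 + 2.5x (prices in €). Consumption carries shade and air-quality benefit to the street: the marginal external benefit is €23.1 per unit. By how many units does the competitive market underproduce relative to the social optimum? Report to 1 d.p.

3.4 units

Market equilibrium (private): 43.7 + 2.5x = 155.3 - 4.3x → x_m = 16.4118.
Social marginal benefit = demand + MEB = 178.4 - 4.3x.
Set SMB = MC: 178.4 - 4.3x = 43.7 + 2.5x → x* = 19.8088.
Gap = |16.4118 − 19.8088| = 3.3970.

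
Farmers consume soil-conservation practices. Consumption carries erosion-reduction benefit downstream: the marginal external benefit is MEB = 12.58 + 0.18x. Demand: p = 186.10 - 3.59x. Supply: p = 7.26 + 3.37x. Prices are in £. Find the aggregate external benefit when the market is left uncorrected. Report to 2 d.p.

£382.67

Market equilibrium (private): 7.26 + 3.37x = 186.10 - 3.59x → x_m = 25.6954.
Total external benefit = ∫₀^{x_m} (12.58 + 0.18x) dx = 12.58×25.6954 + ½×0.18×25.6954² = 382.6710.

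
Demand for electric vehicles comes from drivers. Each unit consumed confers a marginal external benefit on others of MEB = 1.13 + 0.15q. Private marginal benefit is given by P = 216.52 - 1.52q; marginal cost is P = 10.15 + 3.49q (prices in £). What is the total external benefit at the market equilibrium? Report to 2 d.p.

Market equilibrium (private): 10.15 + 3.49q = 216.52 - 1.52q → q_m = 41.1916.
Total external benefit = ∫₀^{q_m} (1.13 + 0.15q) dq = 1.13×41.1916 + ½×0.15×41.1916² = 173.8026.

£173.80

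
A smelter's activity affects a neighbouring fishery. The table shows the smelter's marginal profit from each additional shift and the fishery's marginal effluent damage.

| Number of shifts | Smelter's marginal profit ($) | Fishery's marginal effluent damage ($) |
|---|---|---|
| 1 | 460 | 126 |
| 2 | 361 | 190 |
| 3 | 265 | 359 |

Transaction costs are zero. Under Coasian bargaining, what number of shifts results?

Bargaining reaches the level where marginal profit last exceeds marginal effluent damage.
That holds through level 2 (361 ≥ 190) but not at 3 (265 < 359).

2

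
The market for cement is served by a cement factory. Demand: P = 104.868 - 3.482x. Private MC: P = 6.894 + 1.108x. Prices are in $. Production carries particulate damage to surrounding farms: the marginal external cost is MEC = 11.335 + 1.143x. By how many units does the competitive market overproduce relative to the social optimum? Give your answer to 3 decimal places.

Market equilibrium (private): 6.894 + 1.108x = 104.868 - 3.482x → x_m = 21.3451.
Social marginal cost = private MC + MEC = 18.229 + 2.251x.
Set SMC = demand: 18.229 + 2.251x = 104.868 - 3.482x → x* = 15.1123.
Gap = |21.3451 − 15.1123| = 6.2328.

6.233 units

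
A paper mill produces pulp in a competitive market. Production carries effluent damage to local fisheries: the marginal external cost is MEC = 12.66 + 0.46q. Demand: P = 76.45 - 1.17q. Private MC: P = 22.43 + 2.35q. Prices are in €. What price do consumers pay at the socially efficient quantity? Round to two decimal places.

Social marginal cost = private MC + MEC = 35.09 + 2.81q.
Set SMC = demand: 35.09 + 2.81q = 76.45 - 1.17q → q* = 10.3920.
Consumer price on the demand curve at q*: 76.45 − 1.17×10.3920 = 64.2914.

P = €64.29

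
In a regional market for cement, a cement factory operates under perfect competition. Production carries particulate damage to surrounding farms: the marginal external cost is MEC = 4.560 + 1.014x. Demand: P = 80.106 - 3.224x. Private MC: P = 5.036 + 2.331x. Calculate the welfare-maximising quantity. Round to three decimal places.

x* = 10.734

Social marginal cost = private MC + MEC = 9.596 + 3.345x.
Set SMC = demand: 9.596 + 3.345x = 80.106 - 3.224x → x* = 10.7337.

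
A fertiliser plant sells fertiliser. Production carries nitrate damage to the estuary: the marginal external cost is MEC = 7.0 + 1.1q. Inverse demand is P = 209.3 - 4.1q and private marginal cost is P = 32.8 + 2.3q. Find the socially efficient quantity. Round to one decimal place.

Social marginal cost = private MC + MEC = 39.8 + 3.4q.
Set SMC = demand: 39.8 + 3.4q = 209.3 - 4.1q → q* = 22.6000.

q* = 22.6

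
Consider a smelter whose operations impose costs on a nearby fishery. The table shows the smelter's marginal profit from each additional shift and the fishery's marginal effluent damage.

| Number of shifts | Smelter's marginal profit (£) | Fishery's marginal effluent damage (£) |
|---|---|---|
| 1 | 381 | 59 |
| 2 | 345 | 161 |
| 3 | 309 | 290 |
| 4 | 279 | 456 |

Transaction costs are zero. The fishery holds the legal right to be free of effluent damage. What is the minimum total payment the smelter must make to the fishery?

£510

Efficient level: marginal profit ≥ marginal effluent damage through level 3, so k* = 3.
With the fishery holding the right, the smelter must at least compensate total damage at k*: 59 + 161 + 290 = 510.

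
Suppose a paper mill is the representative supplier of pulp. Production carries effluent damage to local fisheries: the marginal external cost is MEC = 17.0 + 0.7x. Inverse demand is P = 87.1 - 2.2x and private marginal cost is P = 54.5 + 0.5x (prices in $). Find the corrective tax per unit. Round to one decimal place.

Social marginal cost = private MC + MEC = 71.5 + 1.2x.
Set SMC = demand: 71.5 + 1.2x = 87.1 - 2.2x → x* = 4.5882.
The Pigouvian tax equals MEC at x*: 17.0 + 0.7×4.5882 = 20.2117.

tax = $20.2 per unit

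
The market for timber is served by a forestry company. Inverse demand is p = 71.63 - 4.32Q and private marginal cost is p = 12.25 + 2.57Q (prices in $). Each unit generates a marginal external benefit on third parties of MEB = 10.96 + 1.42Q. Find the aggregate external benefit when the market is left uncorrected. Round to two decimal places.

$147.19

Market equilibrium (private): 12.25 + 2.57Q = 71.63 - 4.32Q → Q_m = 8.6183.
Total external benefit = ∫₀^{Q_m} (10.96 + 1.42Q) dQ = 10.96×8.6183 + ½×1.42×8.6183² = 147.1919.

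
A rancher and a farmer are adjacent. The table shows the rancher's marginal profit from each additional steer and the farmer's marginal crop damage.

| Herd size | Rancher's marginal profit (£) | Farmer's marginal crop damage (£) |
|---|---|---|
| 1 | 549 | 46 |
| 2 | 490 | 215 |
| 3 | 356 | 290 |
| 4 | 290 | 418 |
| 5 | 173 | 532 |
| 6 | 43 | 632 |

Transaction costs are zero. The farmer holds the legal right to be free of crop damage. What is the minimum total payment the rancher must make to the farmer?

£551

Efficient level: marginal profit ≥ marginal crop damage through level 3, so k* = 3.
With the farmer holding the right, the rancher must at least compensate total damage at k*: 46 + 215 + 290 = 551.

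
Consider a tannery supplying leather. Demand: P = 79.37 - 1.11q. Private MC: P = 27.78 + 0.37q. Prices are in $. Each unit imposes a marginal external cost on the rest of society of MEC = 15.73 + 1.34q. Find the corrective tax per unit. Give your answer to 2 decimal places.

tax = $32.77 per unit

Social marginal cost = private MC + MEC = 43.51 + 1.71q.
Set SMC = demand: 43.51 + 1.71q = 79.37 - 1.11q → q* = 12.7163.
The Pigouvian tax equals MEC at q*: 15.73 + 1.34×12.7163 = 32.7698.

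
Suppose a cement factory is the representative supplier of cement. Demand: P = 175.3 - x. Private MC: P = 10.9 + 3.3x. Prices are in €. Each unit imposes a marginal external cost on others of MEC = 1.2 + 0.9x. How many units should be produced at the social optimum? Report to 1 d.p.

x* = 31.4

Social marginal cost = private MC + MEC = 12.1 + 4.2x.
Set SMC = demand: 12.1 + 4.2x = 175.3 - x → x* = 31.3846.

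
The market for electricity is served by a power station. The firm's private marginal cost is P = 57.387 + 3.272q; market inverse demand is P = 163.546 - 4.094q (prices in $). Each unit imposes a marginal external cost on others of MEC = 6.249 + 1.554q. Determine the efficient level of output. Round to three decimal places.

q* = 11.201

Social marginal cost = private MC + MEC = 63.636 + 4.826q.
Set SMC = demand: 63.636 + 4.826q = 163.546 - 4.094q → q* = 11.2007.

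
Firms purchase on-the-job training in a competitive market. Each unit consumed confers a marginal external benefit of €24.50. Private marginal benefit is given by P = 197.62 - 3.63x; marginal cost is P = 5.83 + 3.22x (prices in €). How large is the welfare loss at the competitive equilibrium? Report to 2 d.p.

DWL = €43.81

Market equilibrium (private): 5.83 + 3.22x = 197.62 - 3.63x → x_m = 27.9985.
Social marginal benefit = demand + MEB = 222.12 - 3.63x.
Set SMB = MC: 222.12 - 3.63x = 5.83 + 3.22x → x* = 31.5752.
Between x* and x_m the wedge SMB − MC runs linearly from 0 to MEB(x_m), so the loss is a triangle.
DWL = ½ × 3.5767 × 24.5000 = 43.8146.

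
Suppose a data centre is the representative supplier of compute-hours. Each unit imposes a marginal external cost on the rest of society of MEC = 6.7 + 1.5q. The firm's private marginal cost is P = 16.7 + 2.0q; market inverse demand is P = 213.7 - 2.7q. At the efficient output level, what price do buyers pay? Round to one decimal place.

P = 130.8

Social marginal cost = private MC + MEC = 23.4 + 3.5q.
Set SMC = demand: 23.4 + 3.5q = 213.7 - 2.7q → q* = 30.6935.
Consumer price on the demand curve at q*: 213.7 − 2.7×30.6935 = 130.8276.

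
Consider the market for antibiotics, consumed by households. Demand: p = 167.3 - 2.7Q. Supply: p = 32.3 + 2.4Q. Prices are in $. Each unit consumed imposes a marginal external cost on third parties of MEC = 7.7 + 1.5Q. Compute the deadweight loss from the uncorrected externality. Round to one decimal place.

DWL = $170.3

Market equilibrium (private): 32.3 + 2.4Q = 167.3 - 2.7Q → Q_m = 26.4706.
Social marginal benefit = demand − MEC = 159.6 - 4.2Q.
Set SMB = MC: 159.6 - 4.2Q = 32.3 + 2.4Q → Q* = 19.2879.
The loss is the area between SMB and MC from Q* to Q_m; with linear curves that's a triangle of height MEC(Q_m).
DWL = ½ × 7.1827 × 47.4059 = 170.2512.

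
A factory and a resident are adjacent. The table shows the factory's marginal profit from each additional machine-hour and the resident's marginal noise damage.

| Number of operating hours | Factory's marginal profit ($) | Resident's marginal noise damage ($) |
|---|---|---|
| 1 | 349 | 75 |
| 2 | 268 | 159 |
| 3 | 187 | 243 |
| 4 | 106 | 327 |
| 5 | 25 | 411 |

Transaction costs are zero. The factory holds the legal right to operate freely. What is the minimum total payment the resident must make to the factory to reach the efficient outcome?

$318

Left alone the factory would choose level 5 (marginal profit stays positive).
Efficient level: k* = 2 (marginal profit ≥ marginal noise damage through 2).
The resident must at least cover the factory's forgone profit from cutting 5→2: 187 + 106 + 25 = 318.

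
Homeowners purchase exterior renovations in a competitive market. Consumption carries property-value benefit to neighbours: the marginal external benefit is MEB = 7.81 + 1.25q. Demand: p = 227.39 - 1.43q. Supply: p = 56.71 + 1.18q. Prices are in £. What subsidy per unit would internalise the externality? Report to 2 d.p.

subsidy = £171.86 per unit

Social marginal benefit = demand + MEB = 235.20 - 0.18q.
Set SMB = MC: 235.20 - 0.18q = 56.71 + 1.18q → q* = 131.2426.
The Pigouvian subsidy equals MEB at q*: 7.81 + 1.25×131.2426 = 171.8633.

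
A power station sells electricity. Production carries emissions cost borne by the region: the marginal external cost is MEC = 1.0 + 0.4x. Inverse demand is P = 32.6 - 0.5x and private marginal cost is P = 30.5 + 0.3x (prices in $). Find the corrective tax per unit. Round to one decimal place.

Social marginal cost = private MC + MEC = 31.5 + 0.7x.
Set SMC = demand: 31.5 + 0.7x = 32.6 - 0.5x → x* = 0.9167.
The Pigouvian tax equals MEC at x*: 1.0 + 0.4×0.9167 = 1.3667.

tax = $1.4 per unit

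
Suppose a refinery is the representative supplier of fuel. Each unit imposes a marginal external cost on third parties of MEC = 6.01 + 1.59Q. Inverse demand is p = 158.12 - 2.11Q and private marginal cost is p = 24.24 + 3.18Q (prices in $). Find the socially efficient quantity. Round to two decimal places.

Q* = 18.59

Social marginal cost = private MC + MEC = 30.25 + 4.77Q.
Set SMC = demand: 30.25 + 4.77Q = 158.12 - 2.11Q → Q* = 18.5858.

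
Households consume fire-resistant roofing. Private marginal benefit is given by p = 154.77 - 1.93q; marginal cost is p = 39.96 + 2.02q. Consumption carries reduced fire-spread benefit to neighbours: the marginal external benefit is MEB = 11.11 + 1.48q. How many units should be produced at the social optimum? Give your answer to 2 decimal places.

q* = 50.98

Social marginal benefit = demand + MEB = 165.88 - 0.45q.
Set SMB = MC: 165.88 - 0.45q = 39.96 + 2.02q → q* = 50.9798.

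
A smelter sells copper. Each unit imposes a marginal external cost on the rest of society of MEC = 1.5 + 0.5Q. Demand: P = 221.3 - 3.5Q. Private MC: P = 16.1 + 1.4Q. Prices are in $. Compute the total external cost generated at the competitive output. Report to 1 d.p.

$501.2

Market equilibrium (private): 16.1 + 1.4Q = 221.3 - 3.5Q → Q_m = 41.8776.
Total external cost = ∫₀^{Q_m} (1.5 + 0.5Q) dQ = 1.5×41.8776 + ½×0.5×41.8776² = 501.2497.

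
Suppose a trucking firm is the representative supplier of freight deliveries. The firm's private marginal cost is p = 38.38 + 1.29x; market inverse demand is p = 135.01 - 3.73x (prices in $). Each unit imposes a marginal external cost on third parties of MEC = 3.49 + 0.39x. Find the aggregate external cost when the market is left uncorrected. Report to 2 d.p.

$139.43

Market equilibrium (private): 38.38 + 1.29x = 135.01 - 3.73x → x_m = 19.2490.
Total external cost = ∫₀^{x_m} (3.49 + 0.39x) dx = 3.49×19.2490 + ½×0.39×19.2490² = 139.4312.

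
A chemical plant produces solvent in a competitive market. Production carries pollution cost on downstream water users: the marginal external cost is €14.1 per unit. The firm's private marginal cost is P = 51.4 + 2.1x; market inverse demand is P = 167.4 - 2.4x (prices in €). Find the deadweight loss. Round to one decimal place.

DWL = €22.1

Market equilibrium (private): 51.4 + 2.1x = 167.4 - 2.4x → x_m = 25.7778.
Social marginal cost = private MC + MEC = 65.5 + 2.1x.
Set SMC = demand: 65.5 + 2.1x = 167.4 - 2.4x → x* = 22.6444.
The welfare-loss triangle has base |x_m − x*| and height MEC(x_m) (the vertical gap between SMC and demand is zero at x* and MEC at x_m).
DWL = ½ × 3.1334 × 14.1000 = 22.0905.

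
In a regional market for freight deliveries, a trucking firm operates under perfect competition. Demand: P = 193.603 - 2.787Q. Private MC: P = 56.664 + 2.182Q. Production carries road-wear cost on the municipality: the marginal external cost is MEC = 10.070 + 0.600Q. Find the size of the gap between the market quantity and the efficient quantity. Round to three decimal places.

4.777 units

Market equilibrium (private): 56.664 + 2.182Q = 193.603 - 2.787Q → Q_m = 27.5587.
Social marginal cost = private MC + MEC = 66.734 + 2.782Q.
Set SMC = demand: 66.734 + 2.782Q = 193.603 - 2.787Q → Q* = 22.7813.
Gap = |27.5587 − 22.7813| = 4.7774.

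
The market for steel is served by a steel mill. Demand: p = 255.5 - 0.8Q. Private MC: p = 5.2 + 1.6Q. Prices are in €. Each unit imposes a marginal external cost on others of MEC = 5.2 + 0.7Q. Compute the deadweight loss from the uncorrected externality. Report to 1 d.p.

Market equilibrium (private): 5.2 + 1.6Q = 255.5 - 0.8Q → Q_m = 104.2917.
Social marginal cost = private MC + MEC = 10.4 + 2.3Q.
Set SMC = demand: 10.4 + 2.3Q = 255.5 - 0.8Q → Q* = 79.0645.
The loss is the area between SMC and demand from Q* to Q_m; with linear curves that's a triangle of height MEC(Q_m).
DWL = ½ × 25.2272 × 78.2042 = 986.4365.

DWL = €986.4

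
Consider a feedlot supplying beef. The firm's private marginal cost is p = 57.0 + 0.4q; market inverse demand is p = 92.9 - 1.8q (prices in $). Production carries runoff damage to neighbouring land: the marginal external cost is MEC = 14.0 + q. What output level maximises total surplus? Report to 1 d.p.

q* = 6.8

Social marginal cost = private MC + MEC = 71.0 + 1.4q.
Set SMC = demand: 71.0 + 1.4q = 92.9 - 1.8q → q* = 6.8438.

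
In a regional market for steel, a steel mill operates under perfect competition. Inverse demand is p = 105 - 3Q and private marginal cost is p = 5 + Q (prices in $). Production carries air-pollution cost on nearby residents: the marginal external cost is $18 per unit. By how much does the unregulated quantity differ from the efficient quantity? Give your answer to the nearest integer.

Market equilibrium (private): 5 + Q = 105 - 3Q → Q_m = 25.0000.
Social marginal cost = private MC + MEC = 23 + Q.
Set SMC = demand: 23 + Q = 105 - 3Q → Q* = 20.5000.
Gap = |25.0000 − 20.5000| = 4.5000.

5 units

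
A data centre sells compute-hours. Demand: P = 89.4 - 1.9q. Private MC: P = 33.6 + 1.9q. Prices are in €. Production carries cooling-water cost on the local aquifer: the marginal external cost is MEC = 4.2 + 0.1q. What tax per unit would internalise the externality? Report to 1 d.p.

tax = €5.5 per unit

Social marginal cost = private MC + MEC = 37.8 + 2.0q.
Set SMC = demand: 37.8 + 2.0q = 89.4 - 1.9q → q* = 13.2308.
The Pigouvian tax equals MEC at q*: 4.2 + 0.1×13.2308 = 5.5231.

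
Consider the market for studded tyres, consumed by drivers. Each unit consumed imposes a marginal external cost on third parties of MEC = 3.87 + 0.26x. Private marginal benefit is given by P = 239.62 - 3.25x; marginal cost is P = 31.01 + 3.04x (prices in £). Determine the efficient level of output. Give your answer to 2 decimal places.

Social marginal benefit = demand − MEC = 235.75 - 3.51x.
Set SMB = MC: 235.75 - 3.51x = 31.01 + 3.04x → x* = 31.2580.

x* = 31.26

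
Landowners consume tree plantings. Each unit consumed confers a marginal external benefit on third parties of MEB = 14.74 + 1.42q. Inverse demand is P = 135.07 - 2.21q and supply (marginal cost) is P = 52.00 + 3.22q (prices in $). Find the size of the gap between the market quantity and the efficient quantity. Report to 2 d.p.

Market equilibrium (private): 52.00 + 3.22q = 135.07 - 2.21q → q_m = 15.2983.
Social marginal benefit = demand + MEB = 149.81 - 0.79q.
Set SMB = MC: 149.81 - 0.79q = 52.00 + 3.22q → q* = 24.3915.
Gap = |15.2983 − 24.3915| = 9.0932.

9.09 units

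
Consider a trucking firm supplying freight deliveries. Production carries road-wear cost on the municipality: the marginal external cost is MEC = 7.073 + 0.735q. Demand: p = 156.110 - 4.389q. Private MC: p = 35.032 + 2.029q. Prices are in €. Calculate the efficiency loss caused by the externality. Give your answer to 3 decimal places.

DWL = €30.648

Market equilibrium (private): 35.032 + 2.029q = 156.110 - 4.389q → q_m = 18.8654.
Social marginal cost = private MC + MEC = 42.105 + 2.764q.
Set SMC = demand: 42.105 + 2.764q = 156.110 - 4.389q → q* = 15.9381.
The welfare-loss triangle has base |q_m − q*| and height MEC(q_m) (the vertical gap between SMC and demand is zero at q* and MEC at q_m).
DWL = ½ × 2.9273 × 20.9391 = 30.6475.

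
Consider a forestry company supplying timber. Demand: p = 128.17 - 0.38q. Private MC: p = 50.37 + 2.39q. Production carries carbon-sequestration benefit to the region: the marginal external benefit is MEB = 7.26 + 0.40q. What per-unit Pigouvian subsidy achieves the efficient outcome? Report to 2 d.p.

subsidy = 21.62 per unit

Social marginal cost = private MC − MEB = 43.11 + 1.99q.
Set SMC = demand: 43.11 + 1.99q = 128.17 - 0.38q → q* = 35.8903.
The Pigouvian subsidy equals MEB at q*: 7.26 + 0.40×35.8903 = 21.6161.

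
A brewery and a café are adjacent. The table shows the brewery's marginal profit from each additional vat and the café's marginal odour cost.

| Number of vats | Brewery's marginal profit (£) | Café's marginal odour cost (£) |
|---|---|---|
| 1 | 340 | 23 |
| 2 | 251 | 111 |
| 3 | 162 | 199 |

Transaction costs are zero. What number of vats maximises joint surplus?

2

Bargaining reaches the level where marginal profit last exceeds marginal odour cost.
That holds through level 2 (251 ≥ 111) but not at 3 (162 < 199).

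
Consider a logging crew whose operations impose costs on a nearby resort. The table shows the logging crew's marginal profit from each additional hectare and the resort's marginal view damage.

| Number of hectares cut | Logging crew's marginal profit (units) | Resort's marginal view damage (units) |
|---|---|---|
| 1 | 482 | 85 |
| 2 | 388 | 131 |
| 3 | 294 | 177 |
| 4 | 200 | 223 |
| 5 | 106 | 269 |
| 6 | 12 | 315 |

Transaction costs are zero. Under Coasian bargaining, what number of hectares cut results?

3

Bargaining reaches the level where marginal profit last exceeds marginal view damage.
That holds through level 3 (294 ≥ 177) but not at 4 (200 < 223).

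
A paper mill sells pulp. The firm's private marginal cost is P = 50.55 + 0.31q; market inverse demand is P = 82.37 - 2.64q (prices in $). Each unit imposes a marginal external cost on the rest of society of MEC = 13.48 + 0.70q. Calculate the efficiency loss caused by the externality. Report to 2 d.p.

DWL = $60.59

Market equilibrium (private): 50.55 + 0.31q = 82.37 - 2.64q → q_m = 10.7864.
Social marginal cost = private MC + MEC = 64.03 + 1.01q.
Set SMC = demand: 64.03 + 1.01q = 82.37 - 2.64q → q* = 5.0247.
The loss is the area between SMC and demand from q* to q_m; with linear curves that's a triangle of height MEC(q_m).
DWL = ½ × 5.7617 × 21.0305 = 60.5857.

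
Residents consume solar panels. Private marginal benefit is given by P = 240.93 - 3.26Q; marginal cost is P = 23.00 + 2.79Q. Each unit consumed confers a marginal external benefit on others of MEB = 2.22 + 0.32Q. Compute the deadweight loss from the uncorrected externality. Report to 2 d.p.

Market equilibrium (private): 23.00 + 2.79Q = 240.93 - 3.26Q → Q_m = 36.0215.
Social marginal benefit = demand + MEB = 243.15 - 2.94Q.
Set SMB = MC: 243.15 - 2.94Q = 23.00 + 2.79Q → Q* = 38.4206.
Height of the DWL triangle at Q_m is SMB(Q_m) − MC(Q_m) = MEB(Q_m) = 13.7469.
DWL = ½ × 2.3991 × 13.7469 = 16.4901.

DWL = 16.49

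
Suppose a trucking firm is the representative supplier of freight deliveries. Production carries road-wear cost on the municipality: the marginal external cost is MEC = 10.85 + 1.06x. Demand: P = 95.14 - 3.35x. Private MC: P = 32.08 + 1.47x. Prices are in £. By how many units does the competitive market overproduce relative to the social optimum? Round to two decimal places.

4.20 units

Market equilibrium (private): 32.08 + 1.47x = 95.14 - 3.35x → x_m = 13.0830.
Social marginal cost = private MC + MEC = 42.93 + 2.53x.
Set SMC = demand: 42.93 + 2.53x = 95.14 - 3.35x → x* = 8.8793.
Gap = |13.0830 − 8.8793| = 4.2037.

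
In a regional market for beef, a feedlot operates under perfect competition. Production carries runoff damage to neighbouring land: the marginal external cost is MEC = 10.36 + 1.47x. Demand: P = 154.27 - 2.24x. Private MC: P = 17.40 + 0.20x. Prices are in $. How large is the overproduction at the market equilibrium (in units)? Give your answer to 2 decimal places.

23.74 units

Market equilibrium (private): 17.40 + 0.20x = 154.27 - 2.24x → x_m = 56.0943.
Social marginal cost = private MC + MEC = 27.76 + 1.67x.
Set SMC = demand: 27.76 + 1.67x = 154.27 - 2.24x → x* = 32.3555.
Gap = |56.0943 − 32.3555| = 23.7388.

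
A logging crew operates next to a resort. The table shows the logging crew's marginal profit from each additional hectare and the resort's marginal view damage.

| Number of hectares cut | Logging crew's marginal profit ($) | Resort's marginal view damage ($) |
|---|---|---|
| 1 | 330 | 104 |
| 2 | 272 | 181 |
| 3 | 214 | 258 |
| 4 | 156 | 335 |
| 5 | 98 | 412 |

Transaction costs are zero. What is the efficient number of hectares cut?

2

Bargaining reaches the level where marginal profit last exceeds marginal view damage.
That holds through level 2 (272 ≥ 181) but not at 3 (214 < 258).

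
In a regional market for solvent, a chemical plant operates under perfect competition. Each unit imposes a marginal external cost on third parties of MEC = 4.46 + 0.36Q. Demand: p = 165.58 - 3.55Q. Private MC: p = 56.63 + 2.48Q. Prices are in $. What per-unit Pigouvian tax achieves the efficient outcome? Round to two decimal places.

tax = $10.35 per unit

Social marginal cost = private MC + MEC = 61.09 + 2.84Q.
Set SMC = demand: 61.09 + 2.84Q = 165.58 - 3.55Q → Q* = 16.3521.
The Pigouvian tax equals MEC at Q*: 4.46 + 0.36×16.3521 = 10.3468.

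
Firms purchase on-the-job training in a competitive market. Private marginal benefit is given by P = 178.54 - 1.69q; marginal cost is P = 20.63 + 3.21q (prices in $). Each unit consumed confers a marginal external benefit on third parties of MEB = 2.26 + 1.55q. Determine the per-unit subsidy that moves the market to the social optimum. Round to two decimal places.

Social marginal benefit = demand + MEB = 180.80 - 0.14q.
Set SMB = MC: 180.80 - 0.14q = 20.63 + 3.21q → q* = 47.8119.
The Pigouvian subsidy equals MEB at q*: 2.26 + 1.55×47.8119 = 76.3684.

subsidy = $76.37 per unit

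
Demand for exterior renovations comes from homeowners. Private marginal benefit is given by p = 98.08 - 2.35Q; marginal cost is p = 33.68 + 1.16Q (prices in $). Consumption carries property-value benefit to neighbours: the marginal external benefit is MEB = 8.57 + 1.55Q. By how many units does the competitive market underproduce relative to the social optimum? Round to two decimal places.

18.88 units

Market equilibrium (private): 33.68 + 1.16Q = 98.08 - 2.35Q → Q_m = 18.3476.
Social marginal benefit = demand + MEB = 106.65 - 0.80Q.
Set SMB = MC: 106.65 - 0.80Q = 33.68 + 1.16Q → Q* = 37.2296.
Gap = |18.3476 − 37.2296| = 18.8820.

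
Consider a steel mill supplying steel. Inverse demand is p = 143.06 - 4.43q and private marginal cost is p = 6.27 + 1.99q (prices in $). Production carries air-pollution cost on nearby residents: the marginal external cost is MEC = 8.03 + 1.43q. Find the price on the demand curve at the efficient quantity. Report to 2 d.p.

Social marginal cost = private MC + MEC = 14.30 + 3.42q.
Set SMC = demand: 14.30 + 3.42q = 143.06 - 4.43q → q* = 16.4025.
Consumer price on the demand curve at q*: 143.06 − 4.43×16.4025 = 70.3969.

P = $70.40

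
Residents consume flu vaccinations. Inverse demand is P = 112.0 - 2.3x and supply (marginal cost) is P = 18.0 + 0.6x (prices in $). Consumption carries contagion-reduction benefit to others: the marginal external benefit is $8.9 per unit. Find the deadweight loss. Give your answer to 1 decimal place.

DWL = $13.7

Market equilibrium (private): 18.0 + 0.6x = 112.0 - 2.3x → x_m = 32.4138.
Social marginal benefit = demand + MEB = 120.9 - 2.3x.
Set SMB = MC: 120.9 - 2.3x = 18.0 + 0.6x → x* = 35.4828.
The welfare-loss triangle has base |x_m − x*| and height MEB(x_m) (the vertical gap between SMB and MC is zero at x* and MEB at x_m).
DWL = ½ × 3.0690 × 8.9000 = 13.6571.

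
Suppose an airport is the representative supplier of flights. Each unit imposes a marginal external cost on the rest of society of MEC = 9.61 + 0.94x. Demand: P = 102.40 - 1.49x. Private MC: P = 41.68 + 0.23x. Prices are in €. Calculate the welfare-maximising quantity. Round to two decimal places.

Social marginal cost = private MC + MEC = 51.29 + 1.17x.
Set SMC = demand: 51.29 + 1.17x = 102.40 - 1.49x → x* = 19.2143.

x* = 19.21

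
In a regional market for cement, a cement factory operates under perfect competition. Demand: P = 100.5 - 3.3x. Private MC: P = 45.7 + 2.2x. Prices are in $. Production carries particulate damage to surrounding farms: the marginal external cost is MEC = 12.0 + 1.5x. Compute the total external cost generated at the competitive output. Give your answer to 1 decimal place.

$194.0

Market equilibrium (private): 45.7 + 2.2x = 100.5 - 3.3x → x_m = 9.9636.
Total external cost = ∫₀^{x_m} (12.0 + 1.5x) dx = 12.0×9.9636 + ½×1.5×9.9636² = 194.0182.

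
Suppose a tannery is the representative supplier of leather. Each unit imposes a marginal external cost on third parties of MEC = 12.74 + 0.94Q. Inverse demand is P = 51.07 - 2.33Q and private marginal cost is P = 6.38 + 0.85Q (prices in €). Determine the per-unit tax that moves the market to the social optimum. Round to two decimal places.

tax = €20.03 per unit

Social marginal cost = private MC + MEC = 19.12 + 1.79Q.
Set SMC = demand: 19.12 + 1.79Q = 51.07 - 2.33Q → Q* = 7.7549.
The Pigouvian tax equals MEC at Q*: 12.74 + 0.94×7.7549 = 20.0296.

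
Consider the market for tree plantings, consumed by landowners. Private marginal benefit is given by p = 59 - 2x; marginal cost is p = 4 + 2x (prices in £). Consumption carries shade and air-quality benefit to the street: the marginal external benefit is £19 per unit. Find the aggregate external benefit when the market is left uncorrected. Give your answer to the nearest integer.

£261

Market equilibrium (private): 4 + 2x = 59 - 2x → x_m = 13.7500.
Total external benefit = MEB × x_m = 19 × 13.7500 = 261.2500.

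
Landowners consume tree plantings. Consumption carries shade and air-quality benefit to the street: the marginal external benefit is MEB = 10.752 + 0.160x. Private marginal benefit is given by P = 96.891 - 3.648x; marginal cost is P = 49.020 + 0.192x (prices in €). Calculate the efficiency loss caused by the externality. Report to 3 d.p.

DWL = €22.076

Market equilibrium (private): 49.020 + 0.192x = 96.891 - 3.648x → x_m = 12.4664.
Social marginal benefit = demand + MEB = 107.643 - 3.488x.
Set SMB = MC: 107.643 - 3.488x = 49.020 + 0.192x → x* = 15.9302.
Between x* and x_m the wedge SMB − MC runs linearly from 0 to MEB(x_m), so the loss is a triangle.
DWL = ½ × 3.4638 × 12.7466 = 22.0758.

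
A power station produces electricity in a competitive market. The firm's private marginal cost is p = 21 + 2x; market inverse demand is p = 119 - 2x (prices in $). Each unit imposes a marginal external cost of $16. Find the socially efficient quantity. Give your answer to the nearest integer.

x* = 21

Social marginal cost = private MC + MEC = 37 + 2x.
Set SMC = demand: 37 + 2x = 119 - 2x → x* = 20.5000.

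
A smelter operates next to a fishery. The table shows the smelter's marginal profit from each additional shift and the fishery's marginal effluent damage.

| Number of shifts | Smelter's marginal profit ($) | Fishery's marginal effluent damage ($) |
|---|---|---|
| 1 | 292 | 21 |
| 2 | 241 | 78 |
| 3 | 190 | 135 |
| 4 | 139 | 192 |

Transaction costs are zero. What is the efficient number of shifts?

3

Bargaining reaches the level where marginal profit last exceeds marginal effluent damage.
That holds through level 3 (190 ≥ 135) but not at 4 (139 < 192).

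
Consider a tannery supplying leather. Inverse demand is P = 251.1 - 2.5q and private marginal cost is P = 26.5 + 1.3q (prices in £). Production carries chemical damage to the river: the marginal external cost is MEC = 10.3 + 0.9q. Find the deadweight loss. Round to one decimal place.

DWL = £428.9

Market equilibrium (private): 26.5 + 1.3q = 251.1 - 2.5q → q_m = 59.1053.
Social marginal cost = private MC + MEC = 36.8 + 2.2q.
Set SMC = demand: 36.8 + 2.2q = 251.1 - 2.5q → q* = 45.5957.
Height of the DWL triangle at q_m is SMC(q_m) − demand(q_m) = MEC(q_m) = 63.4947.
DWL = ½ × 13.5096 × 63.4947 = 428.8940.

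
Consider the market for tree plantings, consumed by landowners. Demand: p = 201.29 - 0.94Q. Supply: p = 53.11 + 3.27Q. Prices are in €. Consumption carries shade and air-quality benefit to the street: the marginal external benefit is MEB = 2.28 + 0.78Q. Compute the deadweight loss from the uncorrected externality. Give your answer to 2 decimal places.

Market equilibrium (private): 53.11 + 3.27Q = 201.29 - 0.94Q → Q_m = 35.1971.
Social marginal benefit = demand + MEB = 203.57 - 0.16Q.
Set SMB = MC: 203.57 - 0.16Q = 53.11 + 3.27Q → Q* = 43.8659.
Between Q* and Q_m the wedge SMB − MC runs linearly from 0 to MEB(Q_m), so the loss is a triangle.
DWL = ½ × 8.6688 × 29.7338 = 128.8782.

DWL = €128.88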